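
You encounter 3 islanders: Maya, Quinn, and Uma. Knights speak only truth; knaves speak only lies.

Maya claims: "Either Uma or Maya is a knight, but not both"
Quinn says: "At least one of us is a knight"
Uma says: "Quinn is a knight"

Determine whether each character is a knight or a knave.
Maya is a knave.
Quinn is a knave.
Uma is a knave.

Verification:
- Maya (knave) says "Either Uma or Maya is a knight, but not both" - this is FALSE (a lie) because Uma is a knave and Maya is a knave.
- Quinn (knave) says "At least one of us is a knight" - this is FALSE (a lie) because no one is a knight.
- Uma (knave) says "Quinn is a knight" - this is FALSE (a lie) because Quinn is a knave.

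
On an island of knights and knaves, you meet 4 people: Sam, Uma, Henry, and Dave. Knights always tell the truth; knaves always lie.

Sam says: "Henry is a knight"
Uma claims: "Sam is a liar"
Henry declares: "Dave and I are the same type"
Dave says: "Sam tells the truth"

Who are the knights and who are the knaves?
Sam is a knight.
Uma is a knave.
Henry is a knight.
Dave is a knight.

Verification:
- Sam (knight) says "Henry is a knight" - this is TRUE because Henry is a knight.
- Uma (knave) says "Sam is a liar" - this is FALSE (a lie) because Sam is a knight.
- Henry (knight) says "Dave and I are the same type" - this is TRUE because Henry is a knight and Dave is a knight.
- Dave (knight) says "Sam tells the truth" - this is TRUE because Sam is a knight.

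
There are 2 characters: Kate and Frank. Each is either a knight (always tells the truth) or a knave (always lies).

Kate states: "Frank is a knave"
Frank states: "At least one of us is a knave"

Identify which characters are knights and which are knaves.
Kate is a knave.
Frank is a knight.

Verification:
- Kate (knave) says "Frank is a knave" - this is FALSE (a lie) because Frank is a knight.
- Frank (knight) says "At least one of us is a knave" - this is TRUE because Kate is a knave.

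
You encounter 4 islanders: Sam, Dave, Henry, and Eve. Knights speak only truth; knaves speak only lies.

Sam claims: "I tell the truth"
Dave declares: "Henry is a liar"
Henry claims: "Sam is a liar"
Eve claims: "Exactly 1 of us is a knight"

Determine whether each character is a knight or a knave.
Sam is a knight.
Dave is a knight.
Henry is a knave.
Eve is a knave.

Verification:
- Sam (knight) says "I tell the truth" - this is TRUE because Sam is a knight.
- Dave (knight) says "Henry is a liar" - this is TRUE because Henry is a knave.
- Henry (knave) says "Sam is a liar" - this is FALSE (a lie) because Sam is a knight.
- Eve (knave) says "Exactly 1 of us is a knight" - this is FALSE (a lie) because there are 2 knights.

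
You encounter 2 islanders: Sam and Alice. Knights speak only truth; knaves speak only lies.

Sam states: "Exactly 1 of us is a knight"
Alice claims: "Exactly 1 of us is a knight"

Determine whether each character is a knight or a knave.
Sam is a knave.
Alice is a knave.

Verification:
- Sam (knave) says "Exactly 1 of us is a knight" - this is FALSE (a lie) because there are 0 knights.
- Alice (knave) says "Exactly 1 of us is a knight" - this is FALSE (a lie) because there are 0 knights.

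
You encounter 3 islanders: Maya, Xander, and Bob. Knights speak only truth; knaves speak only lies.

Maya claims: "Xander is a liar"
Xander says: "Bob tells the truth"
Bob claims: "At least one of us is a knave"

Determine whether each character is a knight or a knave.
Maya is a knave.
Xander is a knight.
Bob is a knight.

Verification:
- Maya (knave) says "Xander is a liar" - this is FALSE (a lie) because Xander is a knight.
- Xander (knight) says "Bob tells the truth" - this is TRUE because Bob is a knight.
- Bob (knight) says "At least one of us is a knave" - this is TRUE because Maya is a knave.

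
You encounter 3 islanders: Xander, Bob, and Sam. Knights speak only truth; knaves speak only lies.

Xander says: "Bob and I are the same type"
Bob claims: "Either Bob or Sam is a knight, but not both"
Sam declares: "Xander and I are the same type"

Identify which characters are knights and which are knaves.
Xander is a knight.
Bob is a knight.
Sam is a knave.

Verification:
- Xander (knight) says "Bob and I are the same type" - this is TRUE because Xander is a knight and Bob is a knight.
- Bob (knight) says "Either Bob or Sam is a knight, but not both" - this is TRUE because Bob is a knight and Sam is a knave.
- Sam (knave) says "Xander and I are the same type" - this is FALSE (a lie) because Sam is a knave and Xander is a knight.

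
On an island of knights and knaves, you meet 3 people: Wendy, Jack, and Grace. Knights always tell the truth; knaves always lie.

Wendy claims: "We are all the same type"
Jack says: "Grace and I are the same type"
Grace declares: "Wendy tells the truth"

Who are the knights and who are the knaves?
Wendy is a knight.
Jack is a knight.
Grace is a knight.

Verification:
- Wendy (knight) says "We are all the same type" - this is TRUE because Wendy, Jack, and Grace are knights.
- Jack (knight) says "Grace and I are the same type" - this is TRUE because Jack is a knight and Grace is a knight.
- Grace (knight) says "Wendy tells the truth" - this is TRUE because Wendy is a knight.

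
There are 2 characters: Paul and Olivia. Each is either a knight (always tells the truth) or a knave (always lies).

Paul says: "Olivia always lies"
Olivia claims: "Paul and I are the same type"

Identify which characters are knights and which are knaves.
Paul is a knight.
Olivia is a knave.

Verification:
- Paul (knight) says "Olivia always lies" - this is TRUE because Olivia is a knave.
- Olivia (knave) says "Paul and I are the same type" - this is FALSE (a lie) because Olivia is a knave and Paul is a knight.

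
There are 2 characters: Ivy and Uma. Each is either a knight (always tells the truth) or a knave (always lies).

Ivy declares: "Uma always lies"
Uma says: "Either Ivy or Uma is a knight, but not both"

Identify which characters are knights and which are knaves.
Ivy is a knave.
Uma is a knight.

Verification:
- Ivy (knave) says "Uma always lies" - this is FALSE (a lie) because Uma is a knight.
- Uma (knight) says "Either Ivy or Uma is a knight, but not both" - this is TRUE because Ivy is a knave and Uma is a knight.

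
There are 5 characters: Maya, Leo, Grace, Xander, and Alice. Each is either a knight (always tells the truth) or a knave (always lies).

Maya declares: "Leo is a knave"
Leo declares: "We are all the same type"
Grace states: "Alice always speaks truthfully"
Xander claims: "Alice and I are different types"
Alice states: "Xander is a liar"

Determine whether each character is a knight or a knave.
Maya is a knight.
Leo is a knave.
Grace is a knave.
Xander is a knight.
Alice is a knave.

Verification:
- Maya (knight) says "Leo is a knave" - this is TRUE because Leo is a knave.
- Leo (knave) says "We are all the same type" - this is FALSE (a lie) because Maya and Xander are knights and Leo, Grace, and Alice are knaves.
- Grace (knave) says "Alice always speaks truthfully" - this is FALSE (a lie) because Alice is a knave.
- Xander (knight) says "Alice and I are different types" - this is TRUE because Xander is a knight and Alice is a knave.
- Alice (knave) says "Xander is a liar" - this is FALSE (a lie) because Xander is a knight.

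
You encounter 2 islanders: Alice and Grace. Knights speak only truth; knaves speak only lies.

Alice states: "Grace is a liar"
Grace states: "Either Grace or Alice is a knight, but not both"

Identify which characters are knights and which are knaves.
Alice is a knave.
Grace is a knight.

Verification:
- Alice (knave) says "Grace is a liar" - this is FALSE (a lie) because Grace is a knight.
- Grace (knight) says "Either Grace or Alice is a knight, but not both" - this is TRUE because Grace is a knight and Alice is a knave.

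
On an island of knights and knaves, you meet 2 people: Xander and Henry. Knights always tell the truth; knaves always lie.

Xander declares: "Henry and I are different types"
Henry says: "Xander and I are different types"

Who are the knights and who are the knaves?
Xander is a knave.
Henry is a knave.

Verification:
- Xander (knave) says "Henry and I are different types" - this is FALSE (a lie) because Xander is a knave and Henry is a knave.
- Henry (knave) says "Xander and I are different types" - this is FALSE (a lie) because Henry is a knave and Xander is a knave.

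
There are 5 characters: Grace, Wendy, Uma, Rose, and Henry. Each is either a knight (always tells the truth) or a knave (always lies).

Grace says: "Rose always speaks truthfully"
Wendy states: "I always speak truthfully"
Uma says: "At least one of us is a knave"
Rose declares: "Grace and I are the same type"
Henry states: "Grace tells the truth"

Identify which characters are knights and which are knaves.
Grace is a knight.
Wendy is a knave.
Uma is a knight.
Rose is a knight.
Henry is a knight.

Verification:
- Grace (knight) says "Rose always speaks truthfully" - this is TRUE because Rose is a knight.
- Wendy (knave) says "I always speak truthfully" - this is FALSE (a lie) because Wendy is a knave.
- Uma (knight) says "At least one of us is a knave" - this is TRUE because Wendy is a knave.
- Rose (knight) says "Grace and I are the same type" - this is TRUE because Rose is a knight and Grace is a knight.
- Henry (knight) says "Grace tells the truth" - this is TRUE because Grace is a knight.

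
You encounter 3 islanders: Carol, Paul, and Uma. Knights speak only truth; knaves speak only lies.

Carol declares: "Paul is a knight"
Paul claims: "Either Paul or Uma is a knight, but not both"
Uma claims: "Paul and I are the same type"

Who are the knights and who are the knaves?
Carol is a knight.
Paul is a knight.
Uma is a knave.

Verification:
- Carol (knight) says "Paul is a knight" - this is TRUE because Paul is a knight.
- Paul (knight) says "Either Paul or Uma is a knight, but not both" - this is TRUE because Paul is a knight and Uma is a knave.
- Uma (knave) says "Paul and I are the same type" - this is FALSE (a lie) because Uma is a knave and Paul is a knight.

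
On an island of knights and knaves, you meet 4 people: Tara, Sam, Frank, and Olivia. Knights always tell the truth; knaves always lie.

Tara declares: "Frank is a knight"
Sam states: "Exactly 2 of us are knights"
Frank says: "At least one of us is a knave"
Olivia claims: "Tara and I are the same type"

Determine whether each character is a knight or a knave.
Tara is a knight.
Sam is a knave.
Frank is a knight.
Olivia is a knight.

Verification:
- Tara (knight) says "Frank is a knight" - this is TRUE because Frank is a knight.
- Sam (knave) says "Exactly 2 of us are knights" - this is FALSE (a lie) because there are 3 knights.
- Frank (knight) says "At least one of us is a knave" - this is TRUE because Sam is a knave.
- Olivia (knight) says "Tara and I are the same type" - this is TRUE because Olivia is a knight and Tara is a knight.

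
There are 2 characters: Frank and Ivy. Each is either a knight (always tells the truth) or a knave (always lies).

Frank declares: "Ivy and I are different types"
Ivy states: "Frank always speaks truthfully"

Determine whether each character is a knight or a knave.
Frank is a knave.
Ivy is a knave.

Verification:
- Frank (knave) says "Ivy and I are different types" - this is FALSE (a lie) because Frank is a knave and Ivy is a knave.
- Ivy (knave) says "Frank always speaks truthfully" - this is FALSE (a lie) because Frank is a knave.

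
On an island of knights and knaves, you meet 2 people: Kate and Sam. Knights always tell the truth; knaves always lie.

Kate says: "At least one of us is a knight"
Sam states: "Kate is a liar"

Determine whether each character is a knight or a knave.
Kate is a knight.
Sam is a knave.

Verification:
- Kate (knight) says "At least one of us is a knight" - this is TRUE because Kate is a knight.
- Sam (knave) says "Kate is a liar" - this is FALSE (a lie) because Kate is a knight.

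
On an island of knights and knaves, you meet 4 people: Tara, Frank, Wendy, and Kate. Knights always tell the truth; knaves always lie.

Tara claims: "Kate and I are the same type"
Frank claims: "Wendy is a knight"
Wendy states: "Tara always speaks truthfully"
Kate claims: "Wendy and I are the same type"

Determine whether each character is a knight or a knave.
Tara is a knight.
Frank is a knight.
Wendy is a knight.
Kate is a knight.

Verification:
- Tara (knight) says "Kate and I are the same type" - this is TRUE because Tara is a knight and Kate is a knight.
- Frank (knight) says "Wendy is a knight" - this is TRUE because Wendy is a knight.
- Wendy (knight) says "Tara always speaks truthfully" - this is TRUE because Tara is a knight.
- Kate (knight) says "Wendy and I are the same type" - this is TRUE because Kate is a knight and Wendy is a knight.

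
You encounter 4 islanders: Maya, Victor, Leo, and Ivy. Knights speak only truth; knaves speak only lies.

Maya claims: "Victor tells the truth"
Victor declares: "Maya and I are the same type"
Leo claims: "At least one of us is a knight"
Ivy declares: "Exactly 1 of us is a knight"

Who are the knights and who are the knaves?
Maya is a knight.
Victor is a knight.
Leo is a knight.
Ivy is a knave.

Verification:
- Maya (knight) says "Victor tells the truth" - this is TRUE because Victor is a knight.
- Victor (knight) says "Maya and I are the same type" - this is TRUE because Victor is a knight and Maya is a knight.
- Leo (knight) says "At least one of us is a knight" - this is TRUE because Maya, Victor, and Leo are knights.
- Ivy (knave) says "Exactly 1 of us is a knight" - this is FALSE (a lie) because there are 3 knights.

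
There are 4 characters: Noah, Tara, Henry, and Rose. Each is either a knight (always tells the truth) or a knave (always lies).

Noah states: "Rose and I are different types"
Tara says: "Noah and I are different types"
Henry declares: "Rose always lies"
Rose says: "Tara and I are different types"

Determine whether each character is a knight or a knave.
Noah is a knave.
Tara is a knave.
Henry is a knight.
Rose is a knave.

Verification:
- Noah (knave) says "Rose and I are different types" - this is FALSE (a lie) because Noah is a knave and Rose is a knave.
- Tara (knave) says "Noah and I are different types" - this is FALSE (a lie) because Tara is a knave and Noah is a knave.
- Henry (knight) says "Rose always lies" - this is TRUE because Rose is a knave.
- Rose (knave) says "Tara and I are different types" - this is FALSE (a lie) because Rose is a knave and Tara is a knave.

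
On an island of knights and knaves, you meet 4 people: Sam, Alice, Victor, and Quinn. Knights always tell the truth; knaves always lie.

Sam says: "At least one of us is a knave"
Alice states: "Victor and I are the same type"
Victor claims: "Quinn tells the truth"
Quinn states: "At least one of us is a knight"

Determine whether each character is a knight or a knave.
Sam is a knight.
Alice is a knave.
Victor is a knight.
Quinn is a knight.

Verification:
- Sam (knight) says "At least one of us is a knave" - this is TRUE because Alice is a knave.
- Alice (knave) says "Victor and I are the same type" - this is FALSE (a lie) because Alice is a knave and Victor is a knight.
- Victor (knight) says "Quinn tells the truth" - this is TRUE because Quinn is a knight.
- Quinn (knight) says "At least one of us is a knight" - this is TRUE because Sam, Victor, and Quinn are knights.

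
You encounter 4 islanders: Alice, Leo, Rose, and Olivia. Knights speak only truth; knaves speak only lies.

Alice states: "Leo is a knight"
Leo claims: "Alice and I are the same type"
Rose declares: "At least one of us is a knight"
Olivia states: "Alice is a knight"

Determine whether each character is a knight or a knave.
Alice is a knight.
Leo is a knight.
Rose is a knight.
Olivia is a knight.

Verification:
- Alice (knight) says "Leo is a knight" - this is TRUE because Leo is a knight.
- Leo (knight) says "Alice and I are the same type" - this is TRUE because Leo is a knight and Alice is a knight.
- Rose (knight) says "At least one of us is a knight" - this is TRUE because Alice, Leo, Rose, and Olivia are knights.
- Olivia (knight) says "Alice is a knight" - this is TRUE because Alice is a knight.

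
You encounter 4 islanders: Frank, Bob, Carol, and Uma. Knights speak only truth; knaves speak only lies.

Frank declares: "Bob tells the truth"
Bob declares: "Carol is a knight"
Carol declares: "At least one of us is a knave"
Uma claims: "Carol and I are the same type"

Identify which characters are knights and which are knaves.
Frank is a knight.
Bob is a knight.
Carol is a knight.
Uma is a knave.

Verification:
- Frank (knight) says "Bob tells the truth" - this is TRUE because Bob is a knight.
- Bob (knight) says "Carol is a knight" - this is TRUE because Carol is a knight.
- Carol (knight) says "At least one of us is a knave" - this is TRUE because Uma is a knave.
- Uma (knave) says "Carol and I are the same type" - this is FALSE (a lie) because Uma is a knave and Carol is a knight.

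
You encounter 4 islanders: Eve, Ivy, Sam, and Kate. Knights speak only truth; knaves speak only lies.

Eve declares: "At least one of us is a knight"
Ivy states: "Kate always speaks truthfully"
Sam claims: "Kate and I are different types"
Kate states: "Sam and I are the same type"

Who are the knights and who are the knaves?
Eve is a knight.
Ivy is a knave.
Sam is a knight.
Kate is a knave.

Verification:
- Eve (knight) says "At least one of us is a knight" - this is TRUE because Eve and Sam are knights.
- Ivy (knave) says "Kate always speaks truthfully" - this is FALSE (a lie) because Kate is a knave.
- Sam (knight) says "Kate and I are different types" - this is TRUE because Sam is a knight and Kate is a knave.
- Kate (knave) says "Sam and I are the same type" - this is FALSE (a lie) because Kate is a knave and Sam is a knight.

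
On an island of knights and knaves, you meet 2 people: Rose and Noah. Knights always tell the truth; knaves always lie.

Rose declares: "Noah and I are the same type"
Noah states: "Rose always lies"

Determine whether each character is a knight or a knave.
Rose is a knave.
Noah is a knight.

Verification:
- Rose (knave) says "Noah and I are the same type" - this is FALSE (a lie) because Rose is a knave and Noah is a knight.
- Noah (knight) says "Rose always lies" - this is TRUE because Rose is a knave.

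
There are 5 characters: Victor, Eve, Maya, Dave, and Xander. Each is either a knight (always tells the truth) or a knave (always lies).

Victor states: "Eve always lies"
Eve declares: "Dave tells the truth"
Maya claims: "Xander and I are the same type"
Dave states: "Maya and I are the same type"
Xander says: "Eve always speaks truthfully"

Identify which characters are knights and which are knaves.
Victor is a knave.
Eve is a knight.
Maya is a knight.
Dave is a knight.
Xander is a knight.

Verification:
- Victor (knave) says "Eve always lies" - this is FALSE (a lie) because Eve is a knight.
- Eve (knight) says "Dave tells the truth" - this is TRUE because Dave is a knight.
- Maya (knight) says "Xander and I are the same type" - this is TRUE because Maya is a knight and Xander is a knight.
- Dave (knight) says "Maya and I are the same type" - this is TRUE because Dave is a knight and Maya is a knight.
- Xander (knight) says "Eve always speaks truthfully" - this is TRUE because Eve is a knight.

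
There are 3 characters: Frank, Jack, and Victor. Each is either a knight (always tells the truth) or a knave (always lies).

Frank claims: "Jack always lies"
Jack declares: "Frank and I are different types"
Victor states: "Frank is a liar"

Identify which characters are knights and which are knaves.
Frank is a knave.
Jack is a knight.
Victor is a knight.

Verification:
- Frank (knave) says "Jack always lies" - this is FALSE (a lie) because Jack is a knight.
- Jack (knight) says "Frank and I are different types" - this is TRUE because Jack is a knight and Frank is a knave.
- Victor (knight) says "Frank is a liar" - this is TRUE because Frank is a knave.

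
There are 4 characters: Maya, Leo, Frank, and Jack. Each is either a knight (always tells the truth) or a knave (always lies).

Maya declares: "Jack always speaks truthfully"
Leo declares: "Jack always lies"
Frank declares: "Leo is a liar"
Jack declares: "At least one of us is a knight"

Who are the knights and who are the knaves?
Maya is a knight.
Leo is a knave.
Frank is a knight.
Jack is a knight.

Verification:
- Maya (knight) says "Jack always speaks truthfully" - this is TRUE because Jack is a knight.
- Leo (knave) says "Jack always lies" - this is FALSE (a lie) because Jack is a knight.
- Frank (knight) says "Leo is a liar" - this is TRUE because Leo is a knave.
- Jack (knight) says "At least one of us is a knight" - this is TRUE because Maya, Frank, and Jack are knights.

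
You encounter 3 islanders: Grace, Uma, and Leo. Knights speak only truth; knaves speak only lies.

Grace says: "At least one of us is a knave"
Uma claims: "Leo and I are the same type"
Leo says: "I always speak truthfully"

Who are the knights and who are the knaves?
Grace is a knight.
Uma is a knave.
Leo is a knight.

Verification:
- Grace (knight) says "At least one of us is a knave" - this is TRUE because Uma is a knave.
- Uma (knave) says "Leo and I are the same type" - this is FALSE (a lie) because Uma is a knave and Leo is a knight.
- Leo (knight) says "I always speak truthfully" - this is TRUE because Leo is a knight.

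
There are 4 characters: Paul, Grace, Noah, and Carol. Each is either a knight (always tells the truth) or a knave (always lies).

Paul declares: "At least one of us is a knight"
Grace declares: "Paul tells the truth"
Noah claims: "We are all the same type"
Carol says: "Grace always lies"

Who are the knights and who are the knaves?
Paul is a knight.
Grace is a knight.
Noah is a knave.
Carol is a knave.

Verification:
- Paul (knight) says "At least one of us is a knight" - this is TRUE because Paul and Grace are knights.
- Grace (knight) says "Paul tells the truth" - this is TRUE because Paul is a knight.
- Noah (knave) says "We are all the same type" - this is FALSE (a lie) because Paul and Grace are knights and Noah and Carol are knaves.
- Carol (knave) says "Grace always lies" - this is FALSE (a lie) because Grace is a knight.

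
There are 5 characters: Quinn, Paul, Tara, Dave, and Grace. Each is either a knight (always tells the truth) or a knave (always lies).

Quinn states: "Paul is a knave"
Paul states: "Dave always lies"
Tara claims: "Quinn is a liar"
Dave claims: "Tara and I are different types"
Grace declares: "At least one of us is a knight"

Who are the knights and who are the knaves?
Quinn is a knight.
Paul is a knave.
Tara is a knave.
Dave is a knight.
Grace is a knight.

Verification:
- Quinn (knight) says "Paul is a knave" - this is TRUE because Paul is a knave.
- Paul (knave) says "Dave always lies" - this is FALSE (a lie) because Dave is a knight.
- Tara (knave) says "Quinn is a liar" - this is FALSE (a lie) because Quinn is a knight.
- Dave (knight) says "Tara and I are different types" - this is TRUE because Dave is a knight and Tara is a knave.
- Grace (knight) says "At least one of us is a knight" - this is TRUE because Quinn, Dave, and Grace are knights.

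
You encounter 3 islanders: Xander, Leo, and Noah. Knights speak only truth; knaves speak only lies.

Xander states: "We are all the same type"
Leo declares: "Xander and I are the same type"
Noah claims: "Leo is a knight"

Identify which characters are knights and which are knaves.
Xander is a knight.
Leo is a knight.
Noah is a knight.

Verification:
- Xander (knight) says "We are all the same type" - this is TRUE because Xander, Leo, and Noah are knights.
- Leo (knight) says "Xander and I are the same type" - this is TRUE because Leo is a knight and Xander is a knight.
- Noah (knight) says "Leo is a knight" - this is TRUE because Leo is a knight.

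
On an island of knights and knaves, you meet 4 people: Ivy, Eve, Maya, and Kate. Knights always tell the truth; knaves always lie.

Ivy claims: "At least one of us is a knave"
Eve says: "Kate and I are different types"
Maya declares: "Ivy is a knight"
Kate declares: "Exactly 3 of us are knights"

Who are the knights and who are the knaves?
Ivy is a knight.
Eve is a knave.
Maya is a knight.
Kate is a knave.

Verification:
- Ivy (knight) says "At least one of us is a knave" - this is TRUE because Eve and Kate are knaves.
- Eve (knave) says "Kate and I are different types" - this is FALSE (a lie) because Eve is a knave and Kate is a knave.
- Maya (knight) says "Ivy is a knight" - this is TRUE because Ivy is a knight.
- Kate (knave) says "Exactly 3 of us are knights" - this is FALSE (a lie) because there are 2 knights.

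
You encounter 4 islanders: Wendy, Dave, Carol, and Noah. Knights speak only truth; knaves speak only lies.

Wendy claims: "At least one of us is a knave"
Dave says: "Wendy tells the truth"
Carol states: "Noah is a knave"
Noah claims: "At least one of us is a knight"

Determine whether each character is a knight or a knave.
Wendy is a knight.
Dave is a knight.
Carol is a knave.
Noah is a knight.

Verification:
- Wendy (knight) says "At least one of us is a knave" - this is TRUE because Carol is a knave.
- Dave (knight) says "Wendy tells the truth" - this is TRUE because Wendy is a knight.
- Carol (knave) says "Noah is a knave" - this is FALSE (a lie) because Noah is a knight.
- Noah (knight) says "At least one of us is a knight" - this is TRUE because Wendy, Dave, and Noah are knights.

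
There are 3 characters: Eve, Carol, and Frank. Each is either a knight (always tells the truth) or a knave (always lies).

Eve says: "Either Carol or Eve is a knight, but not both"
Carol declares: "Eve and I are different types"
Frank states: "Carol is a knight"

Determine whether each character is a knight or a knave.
Eve is a knave.
Carol is a knave.
Frank is a knave.

Verification:
- Eve (knave) says "Either Carol or Eve is a knight, but not both" - this is FALSE (a lie) because Carol is a knave and Eve is a knave.
- Carol (knave) says "Eve and I are different types" - this is FALSE (a lie) because Carol is a knave and Eve is a knave.
- Frank (knave) says "Carol is a knight" - this is FALSE (a lie) because Carol is a knave.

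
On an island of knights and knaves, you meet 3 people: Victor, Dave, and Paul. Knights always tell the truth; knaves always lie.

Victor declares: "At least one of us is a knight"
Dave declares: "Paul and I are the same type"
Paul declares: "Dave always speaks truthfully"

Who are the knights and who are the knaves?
Victor is a knight.
Dave is a knight.
Paul is a knight.

Verification:
- Victor (knight) says "At least one of us is a knight" - this is TRUE because Victor, Dave, and Paul are knights.
- Dave (knight) says "Paul and I are the same type" - this is TRUE because Dave is a knight and Paul is a knight.
- Paul (knight) says "Dave always speaks truthfully" - this is TRUE because Dave is a knight.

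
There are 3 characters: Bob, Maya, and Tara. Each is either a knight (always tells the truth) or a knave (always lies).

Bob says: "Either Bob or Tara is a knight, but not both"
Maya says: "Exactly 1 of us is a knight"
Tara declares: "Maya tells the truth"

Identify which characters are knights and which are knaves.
Bob is a knave.
Maya is a knave.
Tara is a knave.

Verification:
- Bob (knave) says "Either Bob or Tara is a knight, but not both" - this is FALSE (a lie) because Bob is a knave and Tara is a knave.
- Maya (knave) says "Exactly 1 of us is a knight" - this is FALSE (a lie) because there are 0 knights.
- Tara (knave) says "Maya tells the truth" - this is FALSE (a lie) because Maya is a knave.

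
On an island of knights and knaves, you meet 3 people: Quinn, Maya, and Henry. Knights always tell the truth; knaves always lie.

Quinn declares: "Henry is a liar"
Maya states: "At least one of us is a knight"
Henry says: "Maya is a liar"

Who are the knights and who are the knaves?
Quinn is a knight.
Maya is a knight.
Henry is a knave.

Verification:
- Quinn (knight) says "Henry is a liar" - this is TRUE because Henry is a knave.
- Maya (knight) says "At least one of us is a knight" - this is TRUE because Quinn and Maya are knights.
- Henry (knave) says "Maya is a liar" - this is FALSE (a lie) because Maya is a knight.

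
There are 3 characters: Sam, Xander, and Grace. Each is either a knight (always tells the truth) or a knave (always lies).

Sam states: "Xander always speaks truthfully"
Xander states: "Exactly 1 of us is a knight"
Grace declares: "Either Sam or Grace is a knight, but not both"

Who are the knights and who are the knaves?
Sam is a knave.
Xander is a knave.
Grace is a knave.

Verification:
- Sam (knave) says "Xander always speaks truthfully" - this is FALSE (a lie) because Xander is a knave.
- Xander (knave) says "Exactly 1 of us is a knight" - this is FALSE (a lie) because there are 0 knights.
- Grace (knave) says "Either Sam or Grace is a knight, but not both" - this is FALSE (a lie) because Sam is a knave and Grace is a knave.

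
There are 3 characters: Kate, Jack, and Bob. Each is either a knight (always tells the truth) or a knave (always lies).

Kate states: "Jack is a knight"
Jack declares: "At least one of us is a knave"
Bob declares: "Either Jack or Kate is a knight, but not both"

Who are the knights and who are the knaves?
Kate is a knight.
Jack is a knight.
Bob is a knave.

Verification:
- Kate (knight) says "Jack is a knight" - this is TRUE because Jack is a knight.
- Jack (knight) says "At least one of us is a knave" - this is TRUE because Bob is a knave.
- Bob (knave) says "Either Jack or Kate is a knight, but not both" - this is FALSE (a lie) because Jack is a knight and Kate is a knight.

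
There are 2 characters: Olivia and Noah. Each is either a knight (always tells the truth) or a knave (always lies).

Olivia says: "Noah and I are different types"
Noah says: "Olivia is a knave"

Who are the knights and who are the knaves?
Olivia is a knight.
Noah is a knave.

Verification:
- Olivia (knight) says "Noah and I are different types" - this is TRUE because Olivia is a knight and Noah is a knave.
- Noah (knave) says "Olivia is a knave" - this is FALSE (a lie) because Olivia is a knight.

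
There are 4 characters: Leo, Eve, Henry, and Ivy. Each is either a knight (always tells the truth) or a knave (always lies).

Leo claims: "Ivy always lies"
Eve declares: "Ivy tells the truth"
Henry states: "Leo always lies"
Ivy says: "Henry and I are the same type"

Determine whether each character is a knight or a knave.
Leo is a knave.
Eve is a knight.
Henry is a knight.
Ivy is a knight.

Verification:
- Leo (knave) says "Ivy always lies" - this is FALSE (a lie) because Ivy is a knight.
- Eve (knight) says "Ivy tells the truth" - this is TRUE because Ivy is a knight.
- Henry (knight) says "Leo always lies" - this is TRUE because Leo is a knave.
- Ivy (knight) says "Henry and I are the same type" - this is TRUE because Ivy is a knight and Henry is a knight.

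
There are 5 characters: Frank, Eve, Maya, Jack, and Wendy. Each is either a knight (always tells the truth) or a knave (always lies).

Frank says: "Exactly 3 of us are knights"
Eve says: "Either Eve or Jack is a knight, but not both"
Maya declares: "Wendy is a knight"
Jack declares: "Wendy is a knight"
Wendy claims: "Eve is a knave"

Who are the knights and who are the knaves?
Frank is a knave.
Eve is a knight.
Maya is a knave.
Jack is a knave.
Wendy is a knave.

Verification:
- Frank (knave) says "Exactly 3 of us are knights" - this is FALSE (a lie) because there are 1 knights.
- Eve (knight) says "Either Eve or Jack is a knight, but not both" - this is TRUE because Eve is a knight and Jack is a knave.
- Maya (knave) says "Wendy is a knight" - this is FALSE (a lie) because Wendy is a knave.
- Jack (knave) says "Wendy is a knight" - this is FALSE (a lie) because Wendy is a knave.
- Wendy (knave) says "Eve is a knave" - this is FALSE (a lie) because Eve is a knight.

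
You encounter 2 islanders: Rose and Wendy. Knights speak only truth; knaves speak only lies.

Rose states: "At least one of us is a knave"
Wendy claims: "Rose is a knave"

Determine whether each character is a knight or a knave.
Rose is a knight.
Wendy is a knave.

Verification:
- Rose (knight) says "At least one of us is a knave" - this is TRUE because Wendy is a knave.
- Wendy (knave) says "Rose is a knave" - this is FALSE (a lie) because Rose is a knight.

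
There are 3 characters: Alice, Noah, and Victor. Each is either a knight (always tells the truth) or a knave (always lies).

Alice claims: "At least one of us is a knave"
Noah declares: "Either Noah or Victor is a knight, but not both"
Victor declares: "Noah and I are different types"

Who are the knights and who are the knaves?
Alice is a knight.
Noah is a knave.
Victor is a knave.

Verification:
- Alice (knight) says "At least one of us is a knave" - this is TRUE because Noah and Victor are knaves.
- Noah (knave) says "Either Noah or Victor is a knight, but not both" - this is FALSE (a lie) because Noah is a knave and Victor is a knave.
- Victor (knave) says "Noah and I are different types" - this is FALSE (a lie) because Victor is a knave and Noah is a knave.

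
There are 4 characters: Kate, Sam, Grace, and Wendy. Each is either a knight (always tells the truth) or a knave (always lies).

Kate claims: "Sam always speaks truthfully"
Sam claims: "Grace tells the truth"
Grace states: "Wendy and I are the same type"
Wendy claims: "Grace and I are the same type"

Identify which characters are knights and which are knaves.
Kate is a knight.
Sam is a knight.
Grace is a knight.
Wendy is a knight.

Verification:
- Kate (knight) says "Sam always speaks truthfully" - this is TRUE because Sam is a knight.
- Sam (knight) says "Grace tells the truth" - this is TRUE because Grace is a knight.
- Grace (knight) says "Wendy and I are the same type" - this is TRUE because Grace is a knight and Wendy is a knight.
- Wendy (knight) says "Grace and I are the same type" - this is TRUE because Wendy is a knight and Grace is a knight.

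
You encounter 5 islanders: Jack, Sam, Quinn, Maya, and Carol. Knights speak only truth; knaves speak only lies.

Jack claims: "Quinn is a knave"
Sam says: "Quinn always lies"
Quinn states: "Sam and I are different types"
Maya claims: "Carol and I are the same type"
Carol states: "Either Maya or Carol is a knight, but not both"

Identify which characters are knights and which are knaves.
Jack is a knave.
Sam is a knave.
Quinn is a knight.
Maya is a knave.
Carol is a knight.

Verification:
- Jack (knave) says "Quinn is a knave" - this is FALSE (a lie) because Quinn is a knight.
- Sam (knave) says "Quinn always lies" - this is FALSE (a lie) because Quinn is a knight.
- Quinn (knight) says "Sam and I are different types" - this is TRUE because Quinn is a knight and Sam is a knave.
- Maya (knave) says "Carol and I are the same type" - this is FALSE (a lie) because Maya is a knave and Carol is a knight.
- Carol (knight) says "Either Maya or Carol is a knight, but not both" - this is TRUE because Maya is a knave and Carol is a knight.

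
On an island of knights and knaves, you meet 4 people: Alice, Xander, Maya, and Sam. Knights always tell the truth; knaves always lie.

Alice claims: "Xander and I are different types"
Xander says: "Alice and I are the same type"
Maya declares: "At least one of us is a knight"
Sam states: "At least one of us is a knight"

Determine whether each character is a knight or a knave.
Alice is a knight.
Xander is a knave.
Maya is a knight.
Sam is a knight.

Verification:
- Alice (knight) says "Xander and I are different types" - this is TRUE because Alice is a knight and Xander is a knave.
- Xander (knave) says "Alice and I are the same type" - this is FALSE (a lie) because Xander is a knave and Alice is a knight.
- Maya (knight) says "At least one of us is a knight" - this is TRUE because Alice, Maya, and Sam are knights.
- Sam (knight) says "At least one of us is a knight" - this is TRUE because Alice, Maya, and Sam are knights.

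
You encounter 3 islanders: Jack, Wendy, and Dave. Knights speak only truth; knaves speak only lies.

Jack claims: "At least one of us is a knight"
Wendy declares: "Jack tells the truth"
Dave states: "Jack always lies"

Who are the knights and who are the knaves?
Jack is a knight.
Wendy is a knight.
Dave is a knave.

Verification:
- Jack (knight) says "At least one of us is a knight" - this is TRUE because Jack and Wendy are knights.
- Wendy (knight) says "Jack tells the truth" - this is TRUE because Jack is a knight.
- Dave (knave) says "Jack always lies" - this is FALSE (a lie) because Jack is a knight.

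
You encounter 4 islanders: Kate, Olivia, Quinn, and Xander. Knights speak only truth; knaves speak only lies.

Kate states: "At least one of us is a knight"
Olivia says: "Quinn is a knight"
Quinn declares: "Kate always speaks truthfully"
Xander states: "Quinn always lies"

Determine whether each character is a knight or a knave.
Kate is a knight.
Olivia is a knight.
Quinn is a knight.
Xander is a knave.

Verification:
- Kate (knight) says "At least one of us is a knight" - this is TRUE because Kate, Olivia, and Quinn are knights.
- Olivia (knight) says "Quinn is a knight" - this is TRUE because Quinn is a knight.
- Quinn (knight) says "Kate always speaks truthfully" - this is TRUE because Kate is a knight.
- Xander (knave) says "Quinn always lies" - this is FALSE (a lie) because Quinn is a knight.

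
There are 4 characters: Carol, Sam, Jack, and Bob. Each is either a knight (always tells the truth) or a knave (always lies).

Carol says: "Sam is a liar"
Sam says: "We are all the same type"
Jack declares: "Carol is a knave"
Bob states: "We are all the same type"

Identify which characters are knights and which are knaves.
Carol is a knight.
Sam is a knave.
Jack is a knave.
Bob is a knave.

Verification:
- Carol (knight) says "Sam is a liar" - this is TRUE because Sam is a knave.
- Sam (knave) says "We are all the same type" - this is FALSE (a lie) because Carol is a knight and Sam, Jack, and Bob are knaves.
- Jack (knave) says "Carol is a knave" - this is FALSE (a lie) because Carol is a knight.
- Bob (knave) says "We are all the same type" - this is FALSE (a lie) because Carol is a knight and Sam, Jack, and Bob are knaves.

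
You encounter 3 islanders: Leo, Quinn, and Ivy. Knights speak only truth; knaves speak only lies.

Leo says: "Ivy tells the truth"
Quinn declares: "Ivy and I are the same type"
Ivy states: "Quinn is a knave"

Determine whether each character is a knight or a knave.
Leo is a knight.
Quinn is a knave.
Ivy is a knight.

Verification:
- Leo (knight) says "Ivy tells the truth" - this is TRUE because Ivy is a knight.
- Quinn (knave) says "Ivy and I are the same type" - this is FALSE (a lie) because Quinn is a knave and Ivy is a knight.
- Ivy (knight) says "Quinn is a knave" - this is TRUE because Quinn is a knave.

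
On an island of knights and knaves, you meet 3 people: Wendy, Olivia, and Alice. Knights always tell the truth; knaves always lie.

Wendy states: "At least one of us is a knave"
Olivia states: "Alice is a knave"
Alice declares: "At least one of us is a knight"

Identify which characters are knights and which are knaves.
Wendy is a knight.
Olivia is a knave.
Alice is a knight.

Verification:
- Wendy (knight) says "At least one of us is a knave" - this is TRUE because Olivia is a knave.
- Olivia (knave) says "Alice is a knave" - this is FALSE (a lie) because Alice is a knight.
- Alice (knight) says "At least one of us is a knight" - this is TRUE because Wendy and Alice are knights.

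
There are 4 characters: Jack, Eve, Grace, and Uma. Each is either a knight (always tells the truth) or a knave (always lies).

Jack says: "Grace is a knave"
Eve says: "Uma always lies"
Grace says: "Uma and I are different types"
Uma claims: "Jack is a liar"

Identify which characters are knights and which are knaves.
Jack is a knight.
Eve is a knight.
Grace is a knave.
Uma is a knave.

Verification:
- Jack (knight) says "Grace is a knave" - this is TRUE because Grace is a knave.
- Eve (knight) says "Uma always lies" - this is TRUE because Uma is a knave.
- Grace (knave) says "Uma and I are different types" - this is FALSE (a lie) because Grace is a knave and Uma is a knave.
- Uma (knave) says "Jack is a liar" - this is FALSE (a lie) because Jack is a knight.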